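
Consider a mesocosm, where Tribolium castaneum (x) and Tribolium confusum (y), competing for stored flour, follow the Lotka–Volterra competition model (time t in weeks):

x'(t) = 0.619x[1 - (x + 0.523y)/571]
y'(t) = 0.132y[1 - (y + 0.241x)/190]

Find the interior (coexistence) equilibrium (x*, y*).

Setting both brackets to zero gives the nullclines x + 0.523y = 571 and 0.241x + y = 190.
Substituting y = 190 - 0.241x into the first: x(1 - 0.523·0.241) = 571 - 0.523·190.
So x* = 472/0.874 = 540, and then y* = 190 - 0.241·540 = 59.9.

x* ≈ 540, y* ≈ 59.9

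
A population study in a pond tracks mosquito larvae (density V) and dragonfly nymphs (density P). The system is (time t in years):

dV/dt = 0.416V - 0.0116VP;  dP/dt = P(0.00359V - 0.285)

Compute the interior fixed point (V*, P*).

V* ≈ 79.4, P* ≈ 35.9

Set dP/dt = 0 with P > 0: 0.00359V - 0.285 = 0, so V* = 0.285/0.00359 = 79.4.
Set dV/dt = 0 with V > 0: 0.416 - 0.0116P = 0, so P* = 0.416/0.0116 = 35.9.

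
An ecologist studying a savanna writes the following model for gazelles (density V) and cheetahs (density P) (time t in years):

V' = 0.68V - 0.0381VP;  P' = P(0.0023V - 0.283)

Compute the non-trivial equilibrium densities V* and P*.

V* ≈ 123, P* ≈ 17.8

Set dP/dt = 0 with P > 0: 0.0023V - 0.283 = 0, so V* = 0.283/0.0023 = 123.
Set dV/dt = 0 with V > 0: 0.68 - 0.0381P = 0, so P* = 0.68/0.0381 = 17.8.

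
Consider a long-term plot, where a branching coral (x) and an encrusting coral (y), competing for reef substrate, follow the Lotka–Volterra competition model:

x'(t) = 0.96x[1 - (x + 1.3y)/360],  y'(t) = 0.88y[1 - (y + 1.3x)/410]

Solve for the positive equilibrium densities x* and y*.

Setting both brackets to zero gives the nullclines x + 1.3y = 360 and 1.3x + y = 410.
Substituting y = 410 - 1.3x into the first: x(1 - 1.3·1.3) = 360 - 1.3·410.
So x* = -173/-0.69 = 251, and then y* = 410 - 1.3·251 = 84.1.

x* ≈ 251, y* ≈ 84.1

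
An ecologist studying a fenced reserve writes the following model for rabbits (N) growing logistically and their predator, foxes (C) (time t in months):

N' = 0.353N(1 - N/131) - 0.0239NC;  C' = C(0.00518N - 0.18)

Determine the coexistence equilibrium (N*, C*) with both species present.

N* ≈ 34.7, C* ≈ 10.9

From dC/dt = 0 with C > 0: 0.00518N* = 0.18, so N* = 34.7.
Substitute into dN/dt = 0: 0.353(1 - 34.7/131) = 0.0239C*.
The bracket is 0.735, giving C* = 0.259/0.0239 = 10.9.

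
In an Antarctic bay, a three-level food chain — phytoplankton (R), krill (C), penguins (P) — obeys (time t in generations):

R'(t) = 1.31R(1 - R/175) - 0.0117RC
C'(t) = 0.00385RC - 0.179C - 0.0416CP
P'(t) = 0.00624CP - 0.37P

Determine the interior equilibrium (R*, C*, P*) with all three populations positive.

From dP/dt = 0: 0.00624C* = 0.37, so C* = 59.3.
From dR/dt = 0: 1.31(1 - R*/175) = 0.0117·59.3, giving R* = 175·(1 - 0.53) = 82.3.
From dC/dt = 0: 0.00385·82.3 - 0.179 = 0.0416P*, so P* = 0.138/0.0416 = 3.32.

R* ≈ 82.3, C* ≈ 59.3, P* ≈ 3.32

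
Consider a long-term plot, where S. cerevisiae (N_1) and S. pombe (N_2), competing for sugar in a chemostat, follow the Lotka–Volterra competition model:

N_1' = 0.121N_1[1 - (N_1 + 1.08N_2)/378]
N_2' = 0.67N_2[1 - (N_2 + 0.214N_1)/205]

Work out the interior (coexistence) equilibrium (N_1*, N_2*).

N_1* ≈ 204, N_2* ≈ 161

Setting both brackets to zero gives the nullclines N_1 + 1.08N_2 = 378 and 0.214N_1 + N_2 = 205.
Substituting N_2 = 205 - 0.214N_1 into the first: N_1(1 - 1.08·0.214) = 378 - 1.08·205.
So N_1* = 157/0.769 = 204, and then N_2* = 205 - 0.214·204 = 161.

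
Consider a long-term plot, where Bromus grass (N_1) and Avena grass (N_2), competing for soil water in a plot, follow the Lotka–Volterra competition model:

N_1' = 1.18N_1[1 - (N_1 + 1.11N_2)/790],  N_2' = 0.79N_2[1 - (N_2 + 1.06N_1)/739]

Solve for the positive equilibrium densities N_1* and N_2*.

N_1* ≈ 172, N_2* ≈ 557

Setting both brackets to zero gives the nullclines N_1 + 1.11N_2 = 790 and 1.06N_1 + N_2 = 739.
Substituting N_2 = 739 - 1.06N_1 into the first: N_1(1 - 1.11·1.06) = 790 - 1.11·739.
So N_1* = -30.3/-0.177 = 172, and then N_2* = 739 - 1.06·172 = 557.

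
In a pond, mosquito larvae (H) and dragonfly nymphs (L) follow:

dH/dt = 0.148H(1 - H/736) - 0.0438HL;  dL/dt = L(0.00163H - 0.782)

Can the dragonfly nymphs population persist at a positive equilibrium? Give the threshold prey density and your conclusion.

Threshold H = 480; K > 480, so yes, the predator persists.

The predator equation gives dL/dt > 0 only when H > 0.782/0.00163 = 480.
Without the predator, H → K = 736. Since 736 > 480, the predator can invade and persist.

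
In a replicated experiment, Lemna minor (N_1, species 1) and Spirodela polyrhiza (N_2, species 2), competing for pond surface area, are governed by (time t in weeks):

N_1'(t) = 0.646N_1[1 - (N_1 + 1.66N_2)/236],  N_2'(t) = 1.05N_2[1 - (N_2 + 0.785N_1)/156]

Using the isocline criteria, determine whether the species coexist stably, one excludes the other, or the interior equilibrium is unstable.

Compare the nullcline intercepts: K1/α12 = 236/1.66 = 142 < K2 = 156; K2/α21 = 156/0.785 = 199 < K1 = 236.
Since both are reversed, neither can invade when rare; the interior point is a saddle.

unstable coexistence (outcome depends on initial conditions)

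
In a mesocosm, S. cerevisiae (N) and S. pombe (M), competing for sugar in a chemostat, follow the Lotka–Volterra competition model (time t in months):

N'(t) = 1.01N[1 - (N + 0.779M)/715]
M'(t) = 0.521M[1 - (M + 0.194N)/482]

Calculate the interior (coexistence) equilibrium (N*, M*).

N* ≈ 400, M* ≈ 404

Setting both brackets to zero gives the nullclines N + 0.779M = 715 and 0.194N + M = 482.
Substituting M = 482 - 0.194N into the first: N(1 - 0.779·0.194) = 715 - 0.779·482.
So N* = 340/0.849 = 400, and then M* = 482 - 0.194·400 = 404.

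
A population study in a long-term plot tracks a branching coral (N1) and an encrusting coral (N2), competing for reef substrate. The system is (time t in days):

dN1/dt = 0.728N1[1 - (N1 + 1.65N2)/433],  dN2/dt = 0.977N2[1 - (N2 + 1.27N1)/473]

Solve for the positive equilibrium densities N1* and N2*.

N1* ≈ 317, N2* ≈ 70.2

Setting both brackets to zero gives the nullclines N1 + 1.65N2 = 433 and 1.27N1 + N2 = 473.
Substituting N2 = 473 - 1.27N1 into the first: N1(1 - 1.65·1.27) = 433 - 1.65·473.
So N1* = -347/-1.1 = 317, and then N2* = 473 - 1.27·317 = 70.2.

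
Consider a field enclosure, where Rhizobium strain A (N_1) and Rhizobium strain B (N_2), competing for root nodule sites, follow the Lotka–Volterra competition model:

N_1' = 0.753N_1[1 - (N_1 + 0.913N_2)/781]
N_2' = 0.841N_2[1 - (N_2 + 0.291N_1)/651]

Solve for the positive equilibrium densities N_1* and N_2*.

N_1* ≈ 254, N_2* ≈ 577

Setting both brackets to zero gives the nullclines N_1 + 0.913N_2 = 781 and 0.291N_1 + N_2 = 651.
Substituting N_2 = 651 - 0.291N_1 into the first: N_1(1 - 0.913·0.291) = 781 - 0.913·651.
So N_1* = 187/0.734 = 254, and then N_2* = 651 - 0.291·254 = 577.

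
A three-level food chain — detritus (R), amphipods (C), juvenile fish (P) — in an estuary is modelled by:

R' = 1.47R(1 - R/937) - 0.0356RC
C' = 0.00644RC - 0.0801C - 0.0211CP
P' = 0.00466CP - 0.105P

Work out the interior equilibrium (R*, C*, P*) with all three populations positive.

R* ≈ 426, C* ≈ 22.5, P* ≈ 126

From dP/dt = 0: 0.00466C* = 0.105, so C* = 22.5.
From dR/dt = 0: 1.47(1 - R*/937) = 0.0356·22.5, giving R* = 937·(1 - 0.546) = 426.
From dC/dt = 0: 0.00644·426 - 0.0801 = 0.0211P*, so P* = 2.66/0.0211 = 126.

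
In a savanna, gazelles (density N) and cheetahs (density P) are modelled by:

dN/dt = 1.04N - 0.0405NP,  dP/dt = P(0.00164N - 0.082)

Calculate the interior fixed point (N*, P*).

N* ≈ 50, P* ≈ 25.7

Set dP/dt = 0 with P > 0: 0.00164N - 0.082 = 0, so N* = 0.082/0.00164 = 50.
Set dN/dt = 0 with N > 0: 1.04 - 0.0405P = 0, so P* = 1.04/0.0405 = 25.7.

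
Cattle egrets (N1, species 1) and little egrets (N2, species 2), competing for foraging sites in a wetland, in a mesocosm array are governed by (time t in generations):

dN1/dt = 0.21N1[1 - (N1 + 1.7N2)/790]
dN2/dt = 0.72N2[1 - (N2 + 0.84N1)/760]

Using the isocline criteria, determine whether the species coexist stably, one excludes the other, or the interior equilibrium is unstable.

Compare the nullcline intercepts: K1/α12 = 790/1.7 = 465 < K2 = 760; K2/α21 = 760/0.84 = 905 > K1 = 790.
Since the inequalities point opposite ways, species 2 can invade but species 1 cannot.

species 2 excludes species 1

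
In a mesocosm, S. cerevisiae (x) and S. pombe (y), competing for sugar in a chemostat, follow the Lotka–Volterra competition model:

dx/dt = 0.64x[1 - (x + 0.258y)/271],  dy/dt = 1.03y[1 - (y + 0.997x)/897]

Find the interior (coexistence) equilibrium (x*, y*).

x* ≈ 53.3, y* ≈ 844

Setting both brackets to zero gives the nullclines x + 0.258y = 271 and 0.997x + y = 897.
Substituting y = 897 - 0.997x into the first: x(1 - 0.258·0.997) = 271 - 0.258·897.
So x* = 39.6/0.743 = 53.3, and then y* = 897 - 0.997·53.3 = 844.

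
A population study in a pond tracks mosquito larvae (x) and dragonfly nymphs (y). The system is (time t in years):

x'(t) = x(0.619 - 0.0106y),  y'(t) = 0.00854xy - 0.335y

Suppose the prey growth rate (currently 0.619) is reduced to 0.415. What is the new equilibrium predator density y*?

At the interior fixed point, setting dx/dt = 0 with x > 0 fixes y* = (prey growth rate)/(xy coefficient) — independent of the other coefficients.
With the change, y* = 0.415/0.0106 = 39.2; it falls from 58.4.

y* ≈ 39.2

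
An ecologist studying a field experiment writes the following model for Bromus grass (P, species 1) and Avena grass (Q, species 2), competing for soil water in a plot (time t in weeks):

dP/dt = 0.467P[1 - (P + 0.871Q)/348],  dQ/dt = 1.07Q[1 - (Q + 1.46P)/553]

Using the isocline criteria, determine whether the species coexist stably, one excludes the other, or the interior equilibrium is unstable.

species 2 excludes species 1

Compare the nullcline intercepts: K1/α12 = 348/0.871 = 400 < K2 = 553; K2/α21 = 553/1.46 = 379 > K1 = 348.
Since the inequalities point opposite ways, species 2 can invade but species 1 cannot.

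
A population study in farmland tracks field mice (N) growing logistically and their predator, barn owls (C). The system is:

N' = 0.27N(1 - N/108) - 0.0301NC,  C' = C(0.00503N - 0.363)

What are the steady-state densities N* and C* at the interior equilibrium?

From dC/dt = 0 with C > 0: 0.00503N* = 0.363, so N* = 72.2.
Substitute into dN/dt = 0: 0.27(1 - 72.2/108) = 0.0301C*.
The bracket is 0.332, giving C* = 0.0896/0.0301 = 2.98.

N* ≈ 72.2, C* ≈ 2.98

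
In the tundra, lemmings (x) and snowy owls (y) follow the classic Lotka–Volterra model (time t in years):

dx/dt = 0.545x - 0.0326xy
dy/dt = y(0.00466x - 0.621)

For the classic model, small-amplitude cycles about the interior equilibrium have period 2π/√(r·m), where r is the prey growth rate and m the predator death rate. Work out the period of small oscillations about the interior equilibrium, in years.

T ≈ 10.8 years

Here r = 0.545 and m = 0.621, so r·m = 0.338.
ω = √0.338 = 0.582 per year, hence T = 2π/ω ≈ 10.8 years.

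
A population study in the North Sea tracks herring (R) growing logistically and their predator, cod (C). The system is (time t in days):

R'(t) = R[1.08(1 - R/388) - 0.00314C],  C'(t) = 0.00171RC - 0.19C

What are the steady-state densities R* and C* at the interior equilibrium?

From dC/dt = 0 with C > 0: 0.00171R* = 0.19, so R* = 111.
Substitute into dR/dt = 0: 1.08(1 - 111/388) = 0.00314C*.
The bracket is 0.714, giving C* = 0.771/0.00314 = 245.

R* ≈ 111, C* ≈ 245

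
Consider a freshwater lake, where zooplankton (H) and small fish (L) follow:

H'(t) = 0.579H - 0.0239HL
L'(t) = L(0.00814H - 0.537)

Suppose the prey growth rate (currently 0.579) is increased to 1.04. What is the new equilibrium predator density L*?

At the interior fixed point, setting dH/dt = 0 with H > 0 fixes L* = (prey growth rate)/(HL coefficient) — independent of the other coefficients.
With the change, L* = 1.04/0.0239 = 43.5; it rises from 24.2.

L* ≈ 43.5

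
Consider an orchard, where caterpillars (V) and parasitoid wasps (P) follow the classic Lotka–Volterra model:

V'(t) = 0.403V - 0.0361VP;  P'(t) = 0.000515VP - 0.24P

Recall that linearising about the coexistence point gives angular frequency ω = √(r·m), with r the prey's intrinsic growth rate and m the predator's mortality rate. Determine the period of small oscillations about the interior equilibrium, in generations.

Here r = 0.403 and m = 0.24, so r·m = 0.0967.
ω = √0.0967 = 0.311 per generation, hence T = 2π/ω ≈ 20.2 generations.

T ≈ 20.2 generations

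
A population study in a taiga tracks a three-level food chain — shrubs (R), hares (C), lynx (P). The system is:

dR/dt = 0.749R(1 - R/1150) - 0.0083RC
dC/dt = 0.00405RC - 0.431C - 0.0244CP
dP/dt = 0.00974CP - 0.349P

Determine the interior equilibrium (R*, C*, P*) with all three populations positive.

R* ≈ 693, C* ≈ 35.8, P* ≈ 97.4

From dP/dt = 0: 0.00974C* = 0.349, so C* = 35.8.
From dR/dt = 0: 0.749(1 - R*/1150) = 0.0083·35.8, giving R* = 1150·(1 - 0.397) = 693.
From dC/dt = 0: 0.00405·693 - 0.431 = 0.0244P*, so P* = 2.38/0.0244 = 97.4.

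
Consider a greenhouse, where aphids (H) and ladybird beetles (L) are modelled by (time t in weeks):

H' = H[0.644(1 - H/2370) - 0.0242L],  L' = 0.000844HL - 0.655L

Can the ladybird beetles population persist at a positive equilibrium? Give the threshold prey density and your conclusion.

Threshold H = 776; K > 776, so yes, the predator persists.

The predator equation gives dL/dt > 0 only when H > 0.655/0.000844 = 776.
Without the predator, H → K = 2370. Since 2370 > 776, the predator can invade and persist.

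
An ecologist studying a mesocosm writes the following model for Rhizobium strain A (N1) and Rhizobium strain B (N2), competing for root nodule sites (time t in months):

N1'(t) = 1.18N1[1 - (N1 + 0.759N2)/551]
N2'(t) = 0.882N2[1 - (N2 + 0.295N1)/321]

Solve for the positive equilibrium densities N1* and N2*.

Setting both brackets to zero gives the nullclines N1 + 0.759N2 = 551 and 0.295N1 + N2 = 321.
Substituting N2 = 321 - 0.295N1 into the first: N1(1 - 0.759·0.295) = 551 - 0.759·321.
So N1* = 307/0.776 = 396, and then N2* = 321 - 0.295·396 = 204.

N1* ≈ 396, N2* ≈ 204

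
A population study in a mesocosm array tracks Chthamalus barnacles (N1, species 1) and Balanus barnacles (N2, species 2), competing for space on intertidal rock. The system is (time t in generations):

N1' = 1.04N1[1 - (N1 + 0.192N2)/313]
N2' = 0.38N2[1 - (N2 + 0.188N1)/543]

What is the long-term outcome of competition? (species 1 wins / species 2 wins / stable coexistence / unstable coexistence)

Compare the nullcline intercepts: K1/α12 = 313/0.192 = 1630 > K2 = 543; K2/α21 = 543/0.188 = 2890 > K1 = 313.
Since both inequalities hold, each species can invade when rare, so the interior equilibrium is stable.

stable coexistence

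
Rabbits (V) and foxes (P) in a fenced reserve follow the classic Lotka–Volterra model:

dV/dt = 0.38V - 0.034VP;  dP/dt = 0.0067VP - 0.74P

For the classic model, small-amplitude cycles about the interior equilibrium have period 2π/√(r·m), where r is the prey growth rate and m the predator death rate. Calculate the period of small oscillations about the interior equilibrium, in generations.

T ≈ 11.8 generations

Here r = 0.38 and m = 0.74, so r·m = 0.281.
ω = √0.281 = 0.53 per generation, hence T = 2π/ω ≈ 11.8 generations.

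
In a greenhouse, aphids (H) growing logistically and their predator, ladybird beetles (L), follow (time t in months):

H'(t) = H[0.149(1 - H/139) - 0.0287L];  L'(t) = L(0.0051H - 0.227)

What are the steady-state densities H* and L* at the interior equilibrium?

H* ≈ 44.5, L* ≈ 3.53

From dL/dt = 0 with L > 0: 0.0051H* = 0.227, so H* = 44.5.
Substitute into dH/dt = 0: 0.149(1 - 44.5/139) = 0.0287L*.
The bracket is 0.68, giving L* = 0.101/0.0287 = 3.53.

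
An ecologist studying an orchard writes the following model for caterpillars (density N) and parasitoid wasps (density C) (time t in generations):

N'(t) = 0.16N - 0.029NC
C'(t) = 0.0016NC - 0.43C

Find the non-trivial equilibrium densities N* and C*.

N* ≈ 269, C* ≈ 5.52

Set dC/dt = 0 with C > 0: 0.0016N - 0.43 = 0, so N* = 0.43/0.0016 = 269.
Set dN/dt = 0 with N > 0: 0.16 - 0.029C = 0, so C* = 0.16/0.029 = 5.52.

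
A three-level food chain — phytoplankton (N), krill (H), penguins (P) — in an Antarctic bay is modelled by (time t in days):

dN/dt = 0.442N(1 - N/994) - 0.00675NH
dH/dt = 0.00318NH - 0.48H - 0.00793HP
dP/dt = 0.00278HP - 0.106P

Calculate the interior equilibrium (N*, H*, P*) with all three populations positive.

N* ≈ 415, H* ≈ 38.1, P* ≈ 106

From dP/dt = 0: 0.00278H* = 0.106, so H* = 38.1.
From dN/dt = 0: 0.442(1 - N*/994) = 0.00675·38.1, giving N* = 994·(1 - 0.582) = 415.
From dH/dt = 0: 0.00318·415 - 0.48 = 0.00793P*, so P* = 0.84/0.00793 = 106.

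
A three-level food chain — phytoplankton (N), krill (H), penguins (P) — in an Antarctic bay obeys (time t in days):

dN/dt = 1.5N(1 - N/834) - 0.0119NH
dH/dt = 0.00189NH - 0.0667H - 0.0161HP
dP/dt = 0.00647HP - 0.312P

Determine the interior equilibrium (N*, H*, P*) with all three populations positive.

N* ≈ 515, H* ≈ 48.2, P* ≈ 56.3

From dP/dt = 0: 0.00647H* = 0.312, so H* = 48.2.
From dN/dt = 0: 1.5(1 - N*/834) = 0.0119·48.2, giving N* = 834·(1 - 0.383) = 515.
From dH/dt = 0: 0.00189·515 - 0.0667 = 0.0161P*, so P* = 0.907/0.0161 = 56.3.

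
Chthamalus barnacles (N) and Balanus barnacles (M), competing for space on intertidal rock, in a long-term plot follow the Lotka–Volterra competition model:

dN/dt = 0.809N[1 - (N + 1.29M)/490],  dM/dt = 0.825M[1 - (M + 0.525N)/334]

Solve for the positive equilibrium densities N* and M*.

Setting both brackets to zero gives the nullclines N + 1.29M = 490 and 0.525N + M = 334.
Substituting M = 334 - 0.525N into the first: N(1 - 1.29·0.525) = 490 - 1.29·334.
So N* = 59.1/0.323 = 183, and then M* = 334 - 0.525·183 = 238.

N* ≈ 183, M* ≈ 238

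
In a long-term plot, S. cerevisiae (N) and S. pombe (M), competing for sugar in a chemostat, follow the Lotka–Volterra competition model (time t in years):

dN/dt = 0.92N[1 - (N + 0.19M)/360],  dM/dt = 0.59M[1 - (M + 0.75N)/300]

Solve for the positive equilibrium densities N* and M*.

N* ≈ 353, M* ≈ 35

Setting both brackets to zero gives the nullclines N + 0.19M = 360 and 0.75N + M = 300.
Substituting M = 300 - 0.75N into the first: N(1 - 0.19·0.75) = 360 - 0.19·300.
So N* = 303/0.857 = 353, and then M* = 300 - 0.75·353 = 35.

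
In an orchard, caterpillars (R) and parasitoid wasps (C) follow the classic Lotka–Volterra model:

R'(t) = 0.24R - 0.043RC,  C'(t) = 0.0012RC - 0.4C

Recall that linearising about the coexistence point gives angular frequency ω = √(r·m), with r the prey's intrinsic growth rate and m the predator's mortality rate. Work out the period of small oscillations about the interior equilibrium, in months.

Here r = 0.24 and m = 0.4, so r·m = 0.096.
ω = √0.096 = 0.31 per month, hence T = 2π/ω ≈ 20.3 months.

T ≈ 20.3 months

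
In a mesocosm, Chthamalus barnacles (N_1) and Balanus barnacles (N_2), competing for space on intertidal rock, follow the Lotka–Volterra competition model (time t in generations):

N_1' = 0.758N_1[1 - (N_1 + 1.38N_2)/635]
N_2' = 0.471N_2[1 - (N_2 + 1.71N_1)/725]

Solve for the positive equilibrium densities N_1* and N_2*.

N_1* ≈ 269, N_2* ≈ 265

Setting both brackets to zero gives the nullclines N_1 + 1.38N_2 = 635 and 1.71N_1 + N_2 = 725.
Substituting N_2 = 725 - 1.71N_1 into the first: N_1(1 - 1.38·1.71) = 635 - 1.38·725.
So N_1* = -365/-1.36 = 269, and then N_2* = 725 - 1.71·269 = 265.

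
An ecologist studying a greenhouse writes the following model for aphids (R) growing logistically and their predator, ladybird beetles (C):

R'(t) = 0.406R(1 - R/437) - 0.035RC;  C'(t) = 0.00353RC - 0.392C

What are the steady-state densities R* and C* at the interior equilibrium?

R* ≈ 111, C* ≈ 8.65

From dC/dt = 0 with C > 0: 0.00353R* = 0.392, so R* = 111.
Substitute into dR/dt = 0: 0.406(1 - 111/437) = 0.035C*.
The bracket is 0.746, giving C* = 0.303/0.035 = 8.65.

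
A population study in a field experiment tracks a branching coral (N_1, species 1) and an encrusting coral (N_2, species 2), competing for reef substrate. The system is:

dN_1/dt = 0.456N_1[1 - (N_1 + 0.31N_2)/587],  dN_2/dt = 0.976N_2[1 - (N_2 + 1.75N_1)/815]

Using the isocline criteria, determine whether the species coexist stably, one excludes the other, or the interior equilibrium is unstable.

Compare the nullcline intercepts: K1/α12 = 587/0.31 = 1890 > K2 = 815; K2/α21 = 815/1.75 = 466 < K1 = 587.
Since the inequalities point opposite ways, species 1 can invade but species 2 cannot.

species 1 excludes species 2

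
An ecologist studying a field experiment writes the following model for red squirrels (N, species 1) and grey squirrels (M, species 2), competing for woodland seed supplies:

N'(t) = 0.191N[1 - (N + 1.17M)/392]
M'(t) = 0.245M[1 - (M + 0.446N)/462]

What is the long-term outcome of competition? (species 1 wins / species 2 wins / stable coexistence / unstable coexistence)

Compare the nullcline intercepts: K1/α12 = 392/1.17 = 335 < K2 = 462; K2/α21 = 462/0.446 = 1040 > K1 = 392.
Since the inequalities point opposite ways, species 2 can invade but species 1 cannot.

species 2 excludes species 1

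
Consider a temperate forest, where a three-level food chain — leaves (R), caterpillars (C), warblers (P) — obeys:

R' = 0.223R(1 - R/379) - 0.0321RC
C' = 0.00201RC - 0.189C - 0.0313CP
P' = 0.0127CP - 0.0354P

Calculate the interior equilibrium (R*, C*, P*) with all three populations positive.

From dP/dt = 0: 0.0127C* = 0.0354, so C* = 2.79.
From dR/dt = 0: 0.223(1 - R*/379) = 0.0321·2.79, giving R* = 379·(1 - 0.401) = 227.
From dC/dt = 0: 0.00201·227 - 0.189 = 0.0313P*, so P* = 0.267/0.0313 = 8.53.

R* ≈ 227, C* ≈ 2.79, P* ≈ 8.53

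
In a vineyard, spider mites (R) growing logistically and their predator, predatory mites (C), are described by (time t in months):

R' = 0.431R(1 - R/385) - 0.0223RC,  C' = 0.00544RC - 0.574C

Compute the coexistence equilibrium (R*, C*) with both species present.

R* ≈ 106, C* ≈ 14

From dC/dt = 0 with C > 0: 0.00544R* = 0.574, so R* = 106.
Substitute into dR/dt = 0: 0.431(1 - 106/385) = 0.0223C*.
The bracket is 0.726, giving C* = 0.313/0.0223 = 14.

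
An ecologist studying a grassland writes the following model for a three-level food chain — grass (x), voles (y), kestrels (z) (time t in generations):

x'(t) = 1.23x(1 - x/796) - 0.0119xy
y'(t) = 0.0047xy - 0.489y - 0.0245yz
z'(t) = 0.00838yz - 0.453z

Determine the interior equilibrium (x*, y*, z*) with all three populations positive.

x* ≈ 380, y* ≈ 54.1, z* ≈ 52.9

From dz/dt = 0: 0.00838y* = 0.453, so y* = 54.1.
From dx/dt = 0: 1.23(1 - x*/796) = 0.0119·54.1, giving x* = 796·(1 - 0.523) = 380.
From dy/dt = 0: 0.0047·380 - 0.489 = 0.0245z*, so z* = 1.3/0.0245 = 52.9.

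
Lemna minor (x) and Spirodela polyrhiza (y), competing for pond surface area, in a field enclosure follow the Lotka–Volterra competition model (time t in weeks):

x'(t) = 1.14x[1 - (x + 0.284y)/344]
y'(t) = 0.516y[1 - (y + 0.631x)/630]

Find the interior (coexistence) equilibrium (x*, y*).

Setting both brackets to zero gives the nullclines x + 0.284y = 344 and 0.631x + y = 630.
Substituting y = 630 - 0.631x into the first: x(1 - 0.284·0.631) = 344 - 0.284·630.
So x* = 165/0.821 = 201, and then y* = 630 - 0.631·201 = 503.

x* ≈ 201, y* ≈ 503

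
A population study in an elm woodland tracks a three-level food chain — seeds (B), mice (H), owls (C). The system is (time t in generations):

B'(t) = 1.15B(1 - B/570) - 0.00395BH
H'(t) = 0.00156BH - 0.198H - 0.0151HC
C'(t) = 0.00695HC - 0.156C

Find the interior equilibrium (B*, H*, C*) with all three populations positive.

From dC/dt = 0: 0.00695H* = 0.156, so H* = 22.4.
From dB/dt = 0: 1.15(1 - B*/570) = 0.00395·22.4, giving B* = 570·(1 - 0.0771) = 526.
From dH/dt = 0: 0.00156·526 - 0.198 = 0.0151C*, so C* = 0.623/0.0151 = 41.2.

B* ≈ 526, H* ≈ 22.4, C* ≈ 41.2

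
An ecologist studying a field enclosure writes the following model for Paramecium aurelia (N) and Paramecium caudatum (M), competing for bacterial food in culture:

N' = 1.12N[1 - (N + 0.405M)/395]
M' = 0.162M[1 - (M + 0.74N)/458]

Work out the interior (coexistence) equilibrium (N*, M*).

N* ≈ 299, M* ≈ 237

Setting both brackets to zero gives the nullclines N + 0.405M = 395 and 0.74N + M = 458.
Substituting M = 458 - 0.74N into the first: N(1 - 0.405·0.74) = 395 - 0.405·458.
So N* = 210/0.7 = 299, and then M* = 458 - 0.74·299 = 237.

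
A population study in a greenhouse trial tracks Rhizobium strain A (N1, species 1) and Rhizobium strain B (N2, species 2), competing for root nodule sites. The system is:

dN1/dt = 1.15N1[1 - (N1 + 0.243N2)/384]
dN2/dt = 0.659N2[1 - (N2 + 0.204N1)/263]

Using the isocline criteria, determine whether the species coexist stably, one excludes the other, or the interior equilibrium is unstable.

stable coexistence

Compare the nullcline intercepts: K1/α12 = 384/0.243 = 1580 > K2 = 263; K2/α21 = 263/0.204 = 1290 > K1 = 384.
Since both inequalities hold, each species can invade when rare, so the interior equilibrium is stable.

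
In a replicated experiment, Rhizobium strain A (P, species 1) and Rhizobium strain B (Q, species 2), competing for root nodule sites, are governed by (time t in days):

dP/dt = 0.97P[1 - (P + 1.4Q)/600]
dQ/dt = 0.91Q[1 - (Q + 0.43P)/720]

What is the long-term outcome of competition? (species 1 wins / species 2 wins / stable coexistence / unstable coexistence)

species 2 excludes species 1

Compare the nullcline intercepts: K1/α12 = 600/1.4 = 429 < K2 = 720; K2/α21 = 720/0.43 = 1670 > K1 = 600.
Since the inequalities point opposite ways, species 2 can invade but species 1 cannot.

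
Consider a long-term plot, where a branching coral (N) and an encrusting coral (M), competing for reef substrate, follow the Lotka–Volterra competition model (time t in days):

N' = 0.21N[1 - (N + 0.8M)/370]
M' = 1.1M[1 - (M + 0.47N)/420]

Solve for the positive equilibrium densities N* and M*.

N* ≈ 54.5, M* ≈ 394

Setting both brackets to zero gives the nullclines N + 0.8M = 370 and 0.47N + M = 420.
Substituting M = 420 - 0.47N into the first: N(1 - 0.8·0.47) = 370 - 0.8·420.
So N* = 34/0.624 = 54.5, and then M* = 420 - 0.47·54.5 = 394.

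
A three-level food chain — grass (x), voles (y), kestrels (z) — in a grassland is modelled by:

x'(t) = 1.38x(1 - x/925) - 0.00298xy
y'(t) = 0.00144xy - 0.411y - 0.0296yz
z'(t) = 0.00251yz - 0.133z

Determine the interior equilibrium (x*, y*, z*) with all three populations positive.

From dz/dt = 0: 0.00251y* = 0.133, so y* = 53.
From dx/dt = 0: 1.38(1 - x*/925) = 0.00298·53, giving x* = 925·(1 - 0.114) = 819.
From dy/dt = 0: 0.00144·819 - 0.411 = 0.0296z*, so z* = 0.769/0.0296 = 26.

x* ≈ 819, y* ≈ 53, z* ≈ 26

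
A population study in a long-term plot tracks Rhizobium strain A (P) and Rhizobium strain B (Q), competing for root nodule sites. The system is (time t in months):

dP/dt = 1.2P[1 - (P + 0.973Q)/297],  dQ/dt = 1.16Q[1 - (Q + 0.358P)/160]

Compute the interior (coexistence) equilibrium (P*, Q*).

Setting both brackets to zero gives the nullclines P + 0.973Q = 297 and 0.358P + Q = 160.
Substituting Q = 160 - 0.358P into the first: P(1 - 0.973·0.358) = 297 - 0.973·160.
So P* = 141/0.652 = 217, and then Q* = 160 - 0.358·217 = 82.4.

P* ≈ 217, Q* ≈ 82.4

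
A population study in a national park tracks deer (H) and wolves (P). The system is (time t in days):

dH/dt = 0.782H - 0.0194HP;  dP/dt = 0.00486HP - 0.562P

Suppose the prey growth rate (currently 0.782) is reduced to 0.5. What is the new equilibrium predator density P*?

P* ≈ 25.8

At the interior fixed point, setting dH/dt = 0 with H > 0 fixes P* = (prey growth rate)/(HP coefficient) — independent of the other coefficients.
With the change, P* = 0.5/0.0194 = 25.8; it falls from 40.3.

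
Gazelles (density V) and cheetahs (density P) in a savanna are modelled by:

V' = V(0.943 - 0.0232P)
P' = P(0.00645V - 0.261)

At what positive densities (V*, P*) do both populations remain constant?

Set dP/dt = 0 with P > 0: 0.00645V - 0.261 = 0, so V* = 0.261/0.00645 = 40.5.
Set dV/dt = 0 with V > 0: 0.943 - 0.0232P = 0, so P* = 0.943/0.0232 = 40.6.

V* ≈ 40.5, P* ≈ 40.6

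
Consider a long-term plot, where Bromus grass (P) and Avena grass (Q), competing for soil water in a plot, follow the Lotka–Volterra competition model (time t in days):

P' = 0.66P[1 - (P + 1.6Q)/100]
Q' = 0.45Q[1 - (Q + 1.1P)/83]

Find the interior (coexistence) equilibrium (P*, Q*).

Setting both brackets to zero gives the nullclines P + 1.6Q = 100 and 1.1P + Q = 83.
Substituting Q = 83 - 1.1P into the first: P(1 - 1.6·1.1) = 100 - 1.6·83.
So P* = -32.8/-0.76 = 43.2, and then Q* = 83 - 1.1·43.2 = 35.5.

P* ≈ 43.2, Q* ≈ 35.5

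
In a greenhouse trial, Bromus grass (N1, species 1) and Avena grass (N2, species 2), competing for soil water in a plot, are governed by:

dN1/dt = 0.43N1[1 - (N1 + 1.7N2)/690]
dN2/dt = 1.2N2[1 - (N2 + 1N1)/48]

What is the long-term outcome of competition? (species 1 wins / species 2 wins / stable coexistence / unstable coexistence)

Compare the nullcline intercepts: K1/α12 = 690/1.7 = 406 > K2 = 48; K2/α21 = 48/1 = 48 < K1 = 690.
Since the inequalities point opposite ways, species 1 can invade but species 2 cannot.

species 1 excludes species 2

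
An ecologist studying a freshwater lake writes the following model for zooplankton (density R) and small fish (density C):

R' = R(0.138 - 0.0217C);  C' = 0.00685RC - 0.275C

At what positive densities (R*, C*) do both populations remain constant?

R* ≈ 40.1, C* ≈ 6.36

Set dC/dt = 0 with C > 0: 0.00685R - 0.275 = 0, so R* = 0.275/0.00685 = 40.1.
Set dR/dt = 0 with R > 0: 0.138 - 0.0217C = 0, so C* = 0.138/0.0217 = 6.36.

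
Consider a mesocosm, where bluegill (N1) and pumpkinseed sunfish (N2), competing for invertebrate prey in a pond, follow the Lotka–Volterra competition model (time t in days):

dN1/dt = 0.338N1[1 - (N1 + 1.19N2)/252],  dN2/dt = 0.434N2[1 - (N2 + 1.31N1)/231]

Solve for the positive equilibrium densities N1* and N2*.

N1* ≈ 41, N2* ≈ 177

Setting both brackets to zero gives the nullclines N1 + 1.19N2 = 252 and 1.31N1 + N2 = 231.
Substituting N2 = 231 - 1.31N1 into the first: N1(1 - 1.19·1.31) = 252 - 1.19·231.
So N1* = -22.9/-0.559 = 41, and then N2* = 231 - 1.31·41 = 177.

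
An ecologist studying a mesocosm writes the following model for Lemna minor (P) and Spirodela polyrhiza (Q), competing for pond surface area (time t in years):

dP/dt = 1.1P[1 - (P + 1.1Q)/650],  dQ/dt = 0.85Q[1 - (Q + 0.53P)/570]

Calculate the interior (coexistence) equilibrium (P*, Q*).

P* ≈ 55.2, Q* ≈ 541

Setting both brackets to zero gives the nullclines P + 1.1Q = 650 and 0.53P + Q = 570.
Substituting Q = 570 - 0.53P into the first: P(1 - 1.1·0.53) = 650 - 1.1·570.
So P* = 23/0.417 = 55.2, and then Q* = 570 - 0.53·55.2 = 541.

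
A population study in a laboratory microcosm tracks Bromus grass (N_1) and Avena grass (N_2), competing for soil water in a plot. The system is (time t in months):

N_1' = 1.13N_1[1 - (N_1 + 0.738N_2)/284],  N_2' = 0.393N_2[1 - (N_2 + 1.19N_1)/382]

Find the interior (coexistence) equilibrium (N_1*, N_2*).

N_1* ≈ 17.1, N_2* ≈ 362

Setting both brackets to zero gives the nullclines N_1 + 0.738N_2 = 284 and 1.19N_1 + N_2 = 382.
Substituting N_2 = 382 - 1.19N_1 into the first: N_1(1 - 0.738·1.19) = 284 - 0.738·382.
So N_1* = 2.08/0.122 = 17.1, and then N_2* = 382 - 1.19·17.1 = 362.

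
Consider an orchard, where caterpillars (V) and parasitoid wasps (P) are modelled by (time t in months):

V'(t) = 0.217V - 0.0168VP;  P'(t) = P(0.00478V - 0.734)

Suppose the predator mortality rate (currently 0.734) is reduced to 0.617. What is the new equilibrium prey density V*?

V* ≈ 129

At the interior fixed point, setting dP/dt = 0 with P > 0 fixes V* = (predator death rate)/(VP coefficient) — independent of the other coefficients.
With the change, V* = 0.617/0.00478 = 129; it falls from 154.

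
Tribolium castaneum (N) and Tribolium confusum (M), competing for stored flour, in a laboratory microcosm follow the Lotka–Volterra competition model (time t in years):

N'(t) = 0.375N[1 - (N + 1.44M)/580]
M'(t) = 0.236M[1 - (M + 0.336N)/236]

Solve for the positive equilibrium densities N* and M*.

Setting both brackets to zero gives the nullclines N + 1.44M = 580 and 0.336N + M = 236.
Substituting M = 236 - 0.336N into the first: N(1 - 1.44·0.336) = 580 - 1.44·236.
So N* = 240/0.516 = 465, and then M* = 236 - 0.336·465 = 79.7.

N* ≈ 465, M* ≈ 79.7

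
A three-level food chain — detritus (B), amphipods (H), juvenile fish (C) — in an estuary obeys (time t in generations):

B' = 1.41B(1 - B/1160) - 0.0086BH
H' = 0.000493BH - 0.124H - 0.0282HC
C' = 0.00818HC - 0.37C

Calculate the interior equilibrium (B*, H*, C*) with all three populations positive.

From dC/dt = 0: 0.00818H* = 0.37, so H* = 45.2.
From dB/dt = 0: 1.41(1 - B*/1160) = 0.0086·45.2, giving B* = 1160·(1 - 0.276) = 840.
From dH/dt = 0: 0.000493·840 - 0.124 = 0.0282C*, so C* = 0.29/0.0282 = 10.3.

B* ≈ 840, H* ≈ 45.2, C* ≈ 10.3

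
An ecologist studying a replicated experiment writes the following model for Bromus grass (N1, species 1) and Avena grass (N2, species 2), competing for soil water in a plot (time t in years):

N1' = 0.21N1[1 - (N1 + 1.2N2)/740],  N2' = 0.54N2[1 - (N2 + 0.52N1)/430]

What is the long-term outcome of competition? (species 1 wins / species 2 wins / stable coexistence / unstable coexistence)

stable coexistence

Compare the nullcline intercepts: K1/α12 = 740/1.2 = 617 > K2 = 430; K2/α21 = 430/0.52 = 827 > K1 = 740.
Since both inequalities hold, each species can invade when rare, so the interior equilibrium is stable.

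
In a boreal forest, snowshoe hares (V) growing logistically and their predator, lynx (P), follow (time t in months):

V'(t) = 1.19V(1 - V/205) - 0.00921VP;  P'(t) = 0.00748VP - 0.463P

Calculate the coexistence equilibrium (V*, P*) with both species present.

V* ≈ 61.9, P* ≈ 90.2

From dP/dt = 0 with P > 0: 0.00748V* = 0.463, so V* = 61.9.
Substitute into dV/dt = 0: 1.19(1 - 61.9/205) = 0.00921P*.
The bracket is 0.698, giving P* = 0.831/0.00921 = 90.2.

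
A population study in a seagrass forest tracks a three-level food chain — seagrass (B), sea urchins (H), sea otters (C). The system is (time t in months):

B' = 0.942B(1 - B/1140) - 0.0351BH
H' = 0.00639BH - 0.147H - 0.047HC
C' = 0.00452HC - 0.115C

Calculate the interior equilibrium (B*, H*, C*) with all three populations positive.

From dC/dt = 0: 0.00452H* = 0.115, so H* = 25.4.
From dB/dt = 0: 0.942(1 - B*/1140) = 0.0351·25.4, giving B* = 1140·(1 - 0.948) = 59.3.
From dH/dt = 0: 0.00639·59.3 - 0.147 = 0.047C*, so C* = 0.232/0.047 = 4.93.

B* ≈ 59.3, H* ≈ 25.4, C* ≈ 4.93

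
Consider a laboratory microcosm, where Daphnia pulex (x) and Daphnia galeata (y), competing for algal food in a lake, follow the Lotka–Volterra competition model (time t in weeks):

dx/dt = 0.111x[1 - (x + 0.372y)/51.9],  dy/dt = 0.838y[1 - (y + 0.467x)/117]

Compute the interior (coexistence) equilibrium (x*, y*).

Setting both brackets to zero gives the nullclines x + 0.372y = 51.9 and 0.467x + y = 117.
Substituting y = 117 - 0.467x into the first: x(1 - 0.372·0.467) = 51.9 - 0.372·117.
So x* = 8.38/0.826 = 10.1, and then y* = 117 - 0.467·10.1 = 112.

x* ≈ 10.1, y* ≈ 112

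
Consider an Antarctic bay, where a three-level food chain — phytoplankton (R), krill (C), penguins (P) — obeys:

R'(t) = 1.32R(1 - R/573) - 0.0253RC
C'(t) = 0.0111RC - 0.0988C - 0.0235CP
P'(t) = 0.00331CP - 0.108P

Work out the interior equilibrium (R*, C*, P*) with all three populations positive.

R* ≈ 215, C* ≈ 32.6, P* ≈ 97.2

From dP/dt = 0: 0.00331C* = 0.108, so C* = 32.6.
From dR/dt = 0: 1.32(1 - R*/573) = 0.0253·32.6, giving R* = 573·(1 - 0.625) = 215.
From dC/dt = 0: 0.0111·215 - 0.0988 = 0.0235P*, so P* = 2.28/0.0235 = 97.2.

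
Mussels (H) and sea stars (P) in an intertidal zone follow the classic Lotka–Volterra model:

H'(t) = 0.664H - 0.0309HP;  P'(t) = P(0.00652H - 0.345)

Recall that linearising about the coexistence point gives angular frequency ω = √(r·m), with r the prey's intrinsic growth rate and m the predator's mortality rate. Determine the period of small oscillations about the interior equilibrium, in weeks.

Here r = 0.664 and m = 0.345, so r·m = 0.229.
ω = √0.229 = 0.479 per week, hence T = 2π/ω ≈ 13.1 weeks.

T ≈ 13.1 weeks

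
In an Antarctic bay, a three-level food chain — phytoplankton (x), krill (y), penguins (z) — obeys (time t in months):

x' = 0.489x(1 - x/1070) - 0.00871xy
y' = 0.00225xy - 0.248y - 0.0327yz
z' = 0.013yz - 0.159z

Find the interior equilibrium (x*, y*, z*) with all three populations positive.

From dz/dt = 0: 0.013y* = 0.159, so y* = 12.2.
From dx/dt = 0: 0.489(1 - x*/1070) = 0.00871·12.2, giving x* = 1070·(1 - 0.218) = 837.
From dy/dt = 0: 0.00225·837 - 0.248 = 0.0327z*, so z* = 1.64/0.0327 = 50.

x* ≈ 837, y* ≈ 12.2, z* ≈ 50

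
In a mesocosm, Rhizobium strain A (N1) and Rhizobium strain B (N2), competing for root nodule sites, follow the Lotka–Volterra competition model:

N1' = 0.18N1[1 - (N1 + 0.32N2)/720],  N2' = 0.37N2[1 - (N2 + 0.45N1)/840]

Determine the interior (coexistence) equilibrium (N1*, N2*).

Setting both brackets to zero gives the nullclines N1 + 0.32N2 = 720 and 0.45N1 + N2 = 840.
Substituting N2 = 840 - 0.45N1 into the first: N1(1 - 0.32·0.45) = 720 - 0.32·840.
So N1* = 451/0.856 = 527, and then N2* = 840 - 0.45·527 = 603.

N1* ≈ 527, N2* ≈ 603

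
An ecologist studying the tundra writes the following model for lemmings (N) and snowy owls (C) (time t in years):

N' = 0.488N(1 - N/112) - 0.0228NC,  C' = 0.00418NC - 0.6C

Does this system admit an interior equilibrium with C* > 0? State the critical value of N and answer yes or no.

The predator equation gives dC/dt > 0 only when N > 0.6/0.00418 = 144.
Without the predator, N → K = 112. Since 112 < 144, the predator cannot invade.

Threshold N = 144; K < 144, so no, the predator goes extinct.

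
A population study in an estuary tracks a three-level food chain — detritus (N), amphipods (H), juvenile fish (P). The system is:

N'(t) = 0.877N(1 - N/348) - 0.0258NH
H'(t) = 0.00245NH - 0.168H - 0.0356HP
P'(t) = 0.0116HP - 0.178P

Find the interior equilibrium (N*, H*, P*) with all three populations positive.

N* ≈ 191, H* ≈ 15.3, P* ≈ 8.42

From dP/dt = 0: 0.0116H* = 0.178, so H* = 15.3.
From dN/dt = 0: 0.877(1 - N*/348) = 0.0258·15.3, giving N* = 348·(1 - 0.451) = 191.
From dH/dt = 0: 0.00245·191 - 0.168 = 0.0356P*, so P* = 0.3/0.0356 = 8.42.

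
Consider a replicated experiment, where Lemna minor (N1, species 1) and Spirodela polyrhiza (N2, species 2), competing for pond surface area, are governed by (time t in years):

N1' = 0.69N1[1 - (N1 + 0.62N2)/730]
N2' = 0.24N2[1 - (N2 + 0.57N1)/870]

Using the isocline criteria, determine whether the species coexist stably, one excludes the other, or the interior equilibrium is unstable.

Compare the nullcline intercepts: K1/α12 = 730/0.62 = 1180 > K2 = 870; K2/α21 = 870/0.57 = 1530 > K1 = 730.
Since both inequalities hold, each species can invade when rare, so the interior equilibrium is stable.

stable coexistence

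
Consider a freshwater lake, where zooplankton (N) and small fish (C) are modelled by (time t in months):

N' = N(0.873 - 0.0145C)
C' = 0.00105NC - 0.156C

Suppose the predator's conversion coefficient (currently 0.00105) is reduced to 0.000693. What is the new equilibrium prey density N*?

N* ≈ 225

At the interior fixed point, setting dC/dt = 0 with C > 0 fixes N* = (predator death rate)/(NC coefficient) — independent of the other coefficients.
With the change, N* = 0.156/0.000693 = 225; it rises from 149.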